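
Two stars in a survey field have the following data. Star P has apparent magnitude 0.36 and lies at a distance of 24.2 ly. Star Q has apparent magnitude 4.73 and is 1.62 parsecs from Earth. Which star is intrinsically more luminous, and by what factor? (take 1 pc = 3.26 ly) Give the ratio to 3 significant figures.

Star P: d = 24.2 ly / 3.26 = 7.423 pc
Star P: M = m − 5 log₁₀ d + 5 = 0.36 − 5·0.8706 + 5 = 1.007
Star Q: M = m − 5 log₁₀ d + 5 = 4.73 − 5·0.2095 + 5 = 8.682
ΔM = M_P − M_Q = 1.007 − (8.682) = -7.675; smaller M is more luminous → Star P.
L ratio = 10^(0.4 |ΔM|) = 10^3.070 = 1175

Star P is more luminous, by a factor of 1180.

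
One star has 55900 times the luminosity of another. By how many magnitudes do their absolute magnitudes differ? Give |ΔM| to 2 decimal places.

Pogson: ΔM = −2.5 log₁₀(ratio) = −2.5 log₁₀(55900) = −2.5 × 4.7474 = -11.869

|ΔM| ≈ 11.87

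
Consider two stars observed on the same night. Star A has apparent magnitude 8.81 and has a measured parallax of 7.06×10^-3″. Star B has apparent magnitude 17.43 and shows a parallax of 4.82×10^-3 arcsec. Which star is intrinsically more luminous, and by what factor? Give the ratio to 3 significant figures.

Star A: d = 1/p = 1/7.06×10^-3″ = 141.6 pc
Star A: M = m − 5 log₁₀ d + 5 = 8.81 − 5·2.1512 + 5 = 3.054
Star B: d = 1/p = 1/4.82×10^-3″ = 207.5 pc
Star B: M = m − 5 log₁₀ d + 5 = 17.43 − 5·2.3170 + 5 = 10.845
ΔM = M_A − M_B = 3.054 − (10.845) = -7.791; smaller M is more luminous → Star A.
L ratio = 10^(0.4 |ΔM|) = 10^3.116 = 1308

Star A is more luminous, by a factor of 1310.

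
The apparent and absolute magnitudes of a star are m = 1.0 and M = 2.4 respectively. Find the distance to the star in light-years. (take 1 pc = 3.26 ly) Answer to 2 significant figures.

d ≈ 17 ly

μ = m − M = -1.400
m − M = 5 log₁₀ d − 5
log₁₀ d = (m − M)/5 + 1 = 0.7200
d = 10^0.7200 = 5.248 pc
= 17.11 ly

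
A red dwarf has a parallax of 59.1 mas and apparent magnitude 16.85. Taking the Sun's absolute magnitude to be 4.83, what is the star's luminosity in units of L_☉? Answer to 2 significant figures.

d = 1/p = 1000/59.1 mas = 16.92 pc
M = m − 5 log₁₀ d + 5 = 16.85 − 5·1.2284 + 5 = 15.708
M − M_☉ = 15.708 − 4.83 = 10.878
L/L_☉ = 10^(−0.4 × 10.878) = 4.455×10^-5

L/L_☉ ≈ 4.5×10^-5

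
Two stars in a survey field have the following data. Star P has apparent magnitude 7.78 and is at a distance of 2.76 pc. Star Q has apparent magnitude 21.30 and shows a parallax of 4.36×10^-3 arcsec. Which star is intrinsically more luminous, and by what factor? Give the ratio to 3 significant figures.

Star P: M = m − 5 log₁₀ d + 5 = 7.78 − 5·0.4409 + 5 = 10.575
Star Q: d = 1/p = 1/4.36×10^-3″ = 229.4 pc
Star Q: M = m − 5 log₁₀ d + 5 = 21.30 − 5·2.3605 + 5 = 14.497
ΔM = M_P − M_Q = 10.575 − (14.497) = -3.922; smaller M is more luminous → Star P.
L ratio = 10^(0.4 |ΔM|) = 10^1.569 = 37.05

Star P is more luminous, by a factor of 37.1.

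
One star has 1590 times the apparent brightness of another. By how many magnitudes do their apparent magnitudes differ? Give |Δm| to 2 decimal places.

Pogson: Δm = −2.5 log₁₀(ratio) = −2.5 log₁₀(1590) = −2.5 × 3.2014 = -8.003

|Δm| ≈ 8.00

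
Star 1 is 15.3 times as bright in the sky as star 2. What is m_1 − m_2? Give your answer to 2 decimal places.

Pogson: Δm = −2.5 log₁₀(ratio) = −2.5 log₁₀(15.3) = −2.5 × 1.1847 = -2.962
Star 1 is brighter, so it has the smaller magnitude: the difference is negative.

m_1 − m_2 ≈ -2.96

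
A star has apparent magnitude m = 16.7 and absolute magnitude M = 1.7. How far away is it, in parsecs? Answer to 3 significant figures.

Distance modulus: m − M = 16.7 − (1.7) = 15.000
m − M = 5 log₁₀ d − 5
log₁₀ d = (m − M)/5 + 1 = 4.0000
d = 10^4.0000 = 10000 pc

d ≈ 10000 pc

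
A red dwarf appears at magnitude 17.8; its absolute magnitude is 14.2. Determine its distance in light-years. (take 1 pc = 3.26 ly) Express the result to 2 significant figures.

μ = m − M = 3.600
m − M = 5 log₁₀ d − 5
log₁₀ d = (m − M)/5 + 1 = 1.7200
d = 10^1.7200 = 52.48 pc
= 171.1 ly

d ≈ 170 ly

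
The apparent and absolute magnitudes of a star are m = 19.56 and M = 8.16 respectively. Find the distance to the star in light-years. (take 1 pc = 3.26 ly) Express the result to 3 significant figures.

d ≈ 6210 ly

μ = m − M = 11.400
m − M = 5 log₁₀ d − 5
log₁₀ d = (m − M)/5 + 1 = 3.2800
d = 10^3.2800 = 1905 pc
= 6212 ly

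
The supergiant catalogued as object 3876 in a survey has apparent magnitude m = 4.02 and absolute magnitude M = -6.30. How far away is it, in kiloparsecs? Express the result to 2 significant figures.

Distance modulus: m − M = 4.02 − (-6.30) = 10.320
m − M = 5 log₁₀ d − 5
log₁₀ d = (m − M)/5 + 1 = 3.0640
d = 10^3.0640 = 1159 pc
= 1.159 kpc

d ≈ 1.2 kpc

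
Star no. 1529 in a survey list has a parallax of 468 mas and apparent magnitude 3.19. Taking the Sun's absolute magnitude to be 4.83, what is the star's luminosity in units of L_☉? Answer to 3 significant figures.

L/L_☉ ≈ 0.207

d = 1/p = 1000/468 mas = 2.137 pc
M = m − 5 log₁₀ d + 5 = 3.19 − 5·0.3298 + 5 = 6.541
M − M_☉ = 6.541 − 4.83 = 1.711
L/L_☉ = 10^(−0.4 × 1.711) = 0.2068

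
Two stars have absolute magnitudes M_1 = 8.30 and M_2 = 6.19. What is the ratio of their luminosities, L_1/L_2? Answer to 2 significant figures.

L_1/L_2 ≈ 0.14

ΔM = M_1 − M_2 = 2.11
L_1/L_2 = 10^(−0.4 ΔM) = 10^-0.844 = 0.1432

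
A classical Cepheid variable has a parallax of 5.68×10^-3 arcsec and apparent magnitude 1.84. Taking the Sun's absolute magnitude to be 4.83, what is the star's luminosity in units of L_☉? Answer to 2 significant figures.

L/L_☉ ≈ 4900

d = 1/p = 1/5.68×10^-3″ = 176.1 pc
M = m − 5 log₁₀ d + 5 = 1.84 − 5·2.2457 + 5 = -4.388
M − M_☉ = -4.388 − 4.83 = -9.218
L/L_☉ = 10^(−0.4 × -9.218) = 4867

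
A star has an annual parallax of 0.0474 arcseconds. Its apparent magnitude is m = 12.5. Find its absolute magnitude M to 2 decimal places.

M ≈ 10.88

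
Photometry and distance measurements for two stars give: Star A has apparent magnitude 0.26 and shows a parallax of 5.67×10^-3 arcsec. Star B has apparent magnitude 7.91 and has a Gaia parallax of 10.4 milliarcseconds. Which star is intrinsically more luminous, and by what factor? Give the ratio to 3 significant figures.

Star A: d = 1/p = 1/5.67×10^-3″ = 176.4 pc
Star A: M = m − 5 log₁₀ d + 5 = 0.26 − 5·2.2464 + 5 = -5.972
Star B: p = 10.4 mas = 0.0104″ → d = 1/p = 96.15 pc
Star B: M = m − 5 log₁₀ d + 5 = 7.91 − 5·1.9830 + 5 = 2.995
ΔM = M_A − M_B = -5.972 − (2.995) = -8.967; smaller M is more luminous → Star A.
L ratio = 10^(0.4 |ΔM|) = 10^3.587 = 3863

Star A is more luminous, by a factor of 3860.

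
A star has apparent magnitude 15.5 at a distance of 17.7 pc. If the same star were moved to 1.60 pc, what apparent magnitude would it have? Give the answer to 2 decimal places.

Flux ∝ 1/d², so Δm = 5 log₁₀(d₂/d₁) = 5 log₁₀(1.60/17.7) = -5.219
m₂ = m₁ + Δm = 15.5 + (-5.219) = 10.281

m ≈ 10.28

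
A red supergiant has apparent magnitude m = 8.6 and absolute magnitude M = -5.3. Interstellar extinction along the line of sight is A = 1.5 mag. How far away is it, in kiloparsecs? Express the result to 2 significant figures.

d ≈ 3.0 kpc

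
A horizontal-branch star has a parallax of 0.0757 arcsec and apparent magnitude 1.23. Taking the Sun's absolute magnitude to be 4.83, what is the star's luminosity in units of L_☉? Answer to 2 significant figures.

d = 1/p = 1/0.0757″ = 13.21 pc
M = m − 5 log₁₀ d + 5 = 1.23 − 5·1.1209 + 5 = 0.625
M − M_☉ = 0.625 − 4.83 = -4.205
L/L_☉ = 10^(−0.4 × -4.205) = 48.06

L/L_☉ ≈ 48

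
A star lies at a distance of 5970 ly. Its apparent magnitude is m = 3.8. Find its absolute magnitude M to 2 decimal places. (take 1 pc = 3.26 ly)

d = 5970 ly / 3.26 = 1831 pc
5 log₁₀(d/10 pc) = 5 log₁₀(1831) − 5 = 11.314
M = m − 5 log₁₀(d/10) = 3.8 − 11.314 = -7.514

M ≈ -7.51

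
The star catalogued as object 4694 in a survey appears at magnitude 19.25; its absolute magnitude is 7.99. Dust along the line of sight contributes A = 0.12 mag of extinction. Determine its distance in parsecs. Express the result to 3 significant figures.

m − M = 5 log₁₀(d/10 pc) + A  ⇒  19.25 − (7.99) − 0.12 = 5 log₁₀(d/10)
11.140 = 5 log₁₀(d/10)
log₁₀ d = (m − M − A)/5 + 1 = 3.2280
d = 10^3.2280 = 1690 pc

d ≈ 1690 pc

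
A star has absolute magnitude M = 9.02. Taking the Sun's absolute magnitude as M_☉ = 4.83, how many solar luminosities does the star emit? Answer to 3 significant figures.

M − M_☉ = 9.02 − 4.83 = 4.190
L/L_☉ = 10^(−0.4 (M − M_☉)) = 10^-1.676 = 0.02109

L/L_☉ ≈ 0.0211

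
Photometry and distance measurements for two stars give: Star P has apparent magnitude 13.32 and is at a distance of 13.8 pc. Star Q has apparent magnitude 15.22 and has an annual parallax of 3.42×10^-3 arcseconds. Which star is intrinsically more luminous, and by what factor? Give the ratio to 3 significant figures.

Star P: M = m − 5 log₁₀ d + 5 = 13.32 − 5·1.1399 + 5 = 12.621
Star Q: d = 1/p = 1/3.42×10^-3″ = 292.4 pc
Star Q: M = m − 5 log₁₀ d + 5 = 15.22 − 5·2.4660 + 5 = 7.890
ΔM = M_P − M_Q = 12.621 − (7.890) = 4.730; smaller M is more luminous → Star Q.
L ratio = 10^(0.4 |ΔM|) = 10^1.892 = 78.02

Star Q is more luminous, by a factor of 78.0.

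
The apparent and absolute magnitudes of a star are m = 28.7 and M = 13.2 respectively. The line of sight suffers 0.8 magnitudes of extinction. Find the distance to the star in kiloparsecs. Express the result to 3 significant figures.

d ≈ 8.71 kpc

m − M = 5 log₁₀(d/10 pc) + A  ⇒  28.7 − (13.2) − 0.8 = 5 log₁₀(d/10)
14.700 = 5 log₁₀(d/10)
log₁₀ d = (m − M − A)/5 + 1 = 3.9400
d = 10^3.9400 = 8710 pc
= 8.710 kpc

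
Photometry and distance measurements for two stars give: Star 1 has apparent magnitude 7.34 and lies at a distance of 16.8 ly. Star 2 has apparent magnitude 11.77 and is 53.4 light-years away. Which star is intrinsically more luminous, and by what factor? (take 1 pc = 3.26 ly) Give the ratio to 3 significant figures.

Star 1 is more luminous, by a factor of 5.86.

Star 1: d = 16.8 ly / 3.26 = 5.153 pc
Star 1: M = m − 5 log₁₀ d + 5 = 7.34 − 5·0.7121 + 5 = 8.780
Star 2: d = 53.4 ly / 3.26 = 16.38 pc
Star 2: M = m − 5 log₁₀ d + 5 = 11.77 − 5·1.2143 + 5 = 10.698
ΔM = M_1 − M_2 = 8.780 − (10.698) = -1.919; smaller M is more luminous → Star 1.
L ratio = 10^(0.4 |ΔM|) = 10^0.768 = 5.855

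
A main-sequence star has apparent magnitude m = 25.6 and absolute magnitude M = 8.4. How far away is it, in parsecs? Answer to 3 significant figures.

d ≈ 27500 pc

Distance modulus: m − M = 25.6 − (8.4) = 17.200
m − M = 5 log₁₀ d − 5
log₁₀ d = (m − M)/5 + 1 = 4.4400
d = 10^4.4400 = 27540 pc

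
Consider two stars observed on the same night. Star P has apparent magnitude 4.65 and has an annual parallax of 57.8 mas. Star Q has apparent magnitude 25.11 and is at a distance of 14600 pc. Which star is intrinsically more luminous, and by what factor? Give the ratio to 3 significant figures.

Star P is more luminous, by a factor of 215.

Star P: p = 57.8 mas = 0.0578″ → d = 1/p = 17.30 pc
Star P: M = m − 5 log₁₀ d + 5 = 4.65 − 5·1.2381 + 5 = 3.460
Star Q: M = m − 5 log₁₀ d + 5 = 25.11 − 5·4.1644 + 5 = 9.288
ΔM = M_P − M_Q = 3.460 − (9.288) = -5.829; smaller M is more luminous → Star P.
L ratio = 10^(0.4 |ΔM|) = 10^2.331 = 214.5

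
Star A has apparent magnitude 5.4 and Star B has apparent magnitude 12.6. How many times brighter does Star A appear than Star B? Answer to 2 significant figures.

760

Δm = 5.4 − (12.6) = -7.2
Flux ratio = 10^(−0.4 Δm) = 10^(−0.4 × -7.2) = 10^2.880 = 758.6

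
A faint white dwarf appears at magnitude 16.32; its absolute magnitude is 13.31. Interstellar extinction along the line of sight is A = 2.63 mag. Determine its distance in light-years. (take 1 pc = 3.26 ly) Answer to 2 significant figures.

d ≈ 39 ly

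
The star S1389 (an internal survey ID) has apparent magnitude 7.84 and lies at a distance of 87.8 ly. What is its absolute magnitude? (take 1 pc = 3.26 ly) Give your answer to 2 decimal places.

M ≈ 5.69

d = 87.8 ly / 3.26 = 26.93 pc
5 log₁₀(d/10 pc) = 5 log₁₀(26.93) − 5 = 2.151
M = m − 5 log₁₀(d/10) = 7.84 − 2.151 = 5.689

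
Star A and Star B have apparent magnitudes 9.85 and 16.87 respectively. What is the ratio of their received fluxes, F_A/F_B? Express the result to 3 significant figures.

F_A/F_B ≈ 643

Δm = 9.85 − (16.87) = -7.02
Flux ratio = 10^(−0.4 Δm) = 10^(−0.4 × -7.02) = 10^2.808 = 642.7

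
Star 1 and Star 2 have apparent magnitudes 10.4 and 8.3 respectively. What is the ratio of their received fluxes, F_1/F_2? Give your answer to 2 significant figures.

Δm = 10.4 − (8.3) = 2.1
Flux ratio = 10^(−0.4 Δm) = 10^(−0.4 × 2.1) = 10^-0.840 = 0.1445

F_1/F_2 ≈ 0.14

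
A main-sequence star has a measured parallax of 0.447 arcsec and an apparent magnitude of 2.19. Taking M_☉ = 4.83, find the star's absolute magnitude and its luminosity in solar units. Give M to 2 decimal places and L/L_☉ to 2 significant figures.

M ≈ 5.44; L/L_☉ ≈ 0.57

d = 1/p = 1/0.447″ = 2.237 pc
M = m − 5 log₁₀ d + 5 = 2.19 − 5·0.3497 + 5 = 5.442
M − M_☉ = 5.442 − 4.83 = 0.612
L/L_☉ = 10^(−0.4 × 0.612) = 0.5694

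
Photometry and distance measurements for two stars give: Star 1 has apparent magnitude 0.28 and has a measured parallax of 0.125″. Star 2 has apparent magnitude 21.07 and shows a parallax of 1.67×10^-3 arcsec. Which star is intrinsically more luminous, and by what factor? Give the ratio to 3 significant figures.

Star 1: d = 1/p = 1/0.125″ = 8.000 pc
Star 1: M = m − 5 log₁₀ d + 5 = 0.28 − 5·0.9031 + 5 = 0.765
Star 2: d = 1/p = 1/1.67×10^-3″ = 598.8 pc
Star 2: M = m − 5 log₁₀ d + 5 = 21.07 − 5·2.7773 + 5 = 12.184
ΔM = M_1 − M_2 = 0.765 − (12.184) = -11.419; smaller M is more luminous → Star 1.
L ratio = 10^(0.4 |ΔM|) = 10^4.568 = 36950

Star 1 is more luminous, by a factor of 36900.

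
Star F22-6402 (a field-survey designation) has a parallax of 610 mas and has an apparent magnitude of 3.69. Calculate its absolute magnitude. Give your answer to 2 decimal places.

p = 610 mas = 0.610″ → d = 1/p = 1.639 pc
5 log₁₀(d/10 pc) = 5 log₁₀(1.639) − 5 = -3.927
M = m − 5 log₁₀(d/10) = 3.69 + 3.927 = 7.617

M ≈ 7.62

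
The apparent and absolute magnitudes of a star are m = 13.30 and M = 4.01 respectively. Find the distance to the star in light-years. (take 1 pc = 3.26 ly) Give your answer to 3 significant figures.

d ≈ 2350 ly

Distance modulus: m − M = 13.30 − (4.01) = 9.290
m − M = 5 log₁₀ d − 5
log₁₀ d = (m − M)/5 + 1 = 2.8580
d = 10^2.8580 = 721.1 pc
= 2351 ly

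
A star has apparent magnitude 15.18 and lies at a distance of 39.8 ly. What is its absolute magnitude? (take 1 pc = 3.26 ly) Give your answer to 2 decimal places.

M ≈ 14.75

d = 39.8 ly / 3.26 = 12.21 pc
5 log₁₀(d/10 pc) = 5 log₁₀(12.21) − 5 = 0.433
M = m − 5 log₁₀(d/10) = 15.18 − 0.433 = 14.747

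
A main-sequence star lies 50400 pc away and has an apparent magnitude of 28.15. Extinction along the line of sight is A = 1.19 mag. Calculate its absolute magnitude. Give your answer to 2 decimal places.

M ≈ 8.45

5 log₁₀(d/10 pc) = 5 log₁₀(50400) − 5 = 18.512
M = m − 5 log₁₀(d/10) − A = 28.15 − 18.512 − 1.19 = 8.448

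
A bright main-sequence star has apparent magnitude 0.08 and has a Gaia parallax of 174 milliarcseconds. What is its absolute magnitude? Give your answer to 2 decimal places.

M ≈ 1.28

p = 174 mas = 0.174″ → d = 1/p = 5.747 pc
5 log₁₀(d/10 pc) = 5 log₁₀(5.747) − 5 = -1.203
M = m − 5 log₁₀(d/10) = 0.08 + 1.203 = 1.283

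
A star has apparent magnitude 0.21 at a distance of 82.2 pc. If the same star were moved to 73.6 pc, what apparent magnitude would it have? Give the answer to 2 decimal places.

m ≈ -0.03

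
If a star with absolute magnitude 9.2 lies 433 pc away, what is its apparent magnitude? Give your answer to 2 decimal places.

m ≈ 17.38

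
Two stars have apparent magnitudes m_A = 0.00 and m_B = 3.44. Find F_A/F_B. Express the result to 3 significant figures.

Magnitude difference = -3.44
Flux ratio = 10^(−0.4 Δm) = 10^(−0.4 × -3.44) = 10^1.376 = 23.77

F_A/F_B ≈ 23.8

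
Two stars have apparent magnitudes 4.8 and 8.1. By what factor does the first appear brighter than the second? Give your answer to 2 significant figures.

Δm = 4.8 − (8.1) = -3.3
Flux ratio = 10^(−0.4 Δm) = 10^(−0.4 × -3.3) = 10^1.320 = 20.89

21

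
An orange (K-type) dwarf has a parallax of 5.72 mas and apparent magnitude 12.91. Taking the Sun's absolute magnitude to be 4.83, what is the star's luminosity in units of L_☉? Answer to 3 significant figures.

L/L_☉ ≈ 0.179

d = 1/p = 1000/5.72 mas = 174.8 pc
M = m − 5 log₁₀ d + 5 = 12.91 − 5·2.2426 + 5 = 6.697
M − M_☉ = 6.697 − 4.83 = 1.867
L/L_☉ = 10^(−0.4 × 1.867) = 0.1791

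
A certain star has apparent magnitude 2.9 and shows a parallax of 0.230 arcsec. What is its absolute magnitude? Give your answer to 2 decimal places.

M ≈ 4.71

d = 1/p = 1/0.230″ = 4.348 pc
5 log₁₀(d/10 pc) = 5 log₁₀(4.348) − 5 = -1.809
M = m − 5 log₁₀(d/10) = 2.9 + 1.809 = 4.709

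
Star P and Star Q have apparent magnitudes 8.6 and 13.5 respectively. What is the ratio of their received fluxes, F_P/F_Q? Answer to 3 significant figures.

F_P/F_Q ≈ 91.2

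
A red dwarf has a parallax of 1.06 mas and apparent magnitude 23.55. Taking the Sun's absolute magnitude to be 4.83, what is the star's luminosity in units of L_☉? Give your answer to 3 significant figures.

L/L_☉ ≈ 2.89×10^-4

d = 1/p = 1000/1.06 mas = 943.4 pc
M = m − 5 log₁₀ d + 5 = 23.55 − 5·2.9747 + 5 = 13.677
M − M_☉ = 13.677 − 4.83 = 8.847
L/L_☉ = 10^(−0.4 × 8.847) = 2.893×10^-4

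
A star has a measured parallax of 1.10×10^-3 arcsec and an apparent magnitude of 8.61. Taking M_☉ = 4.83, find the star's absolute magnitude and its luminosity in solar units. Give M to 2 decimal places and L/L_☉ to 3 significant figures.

d = 1/p = 1/1.10×10^-3″ = 909.1 pc
M = m − 5 log₁₀ d + 5 = 8.61 − 5·2.9586 + 5 = -1.183
M − M_☉ = -1.183 − 4.83 = -6.013
L/L_☉ = 10^(−0.4 × -6.013) = 254.2

M ≈ -1.18; L/L_☉ ≈ 254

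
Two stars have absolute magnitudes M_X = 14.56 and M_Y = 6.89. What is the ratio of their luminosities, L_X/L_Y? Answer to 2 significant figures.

ΔM = M_X − M_Y = 7.67
L_X/L_Y = 10^(−0.4 ΔM) = 10^-3.068 = 8.551×10^-4

L_X/L_Y ≈ 8.6×10^-4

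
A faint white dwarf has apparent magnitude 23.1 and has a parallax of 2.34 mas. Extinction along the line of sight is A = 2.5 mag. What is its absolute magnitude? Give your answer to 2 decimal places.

p = 2.34 mas = 2.34×10^-3″ → d = 1/p = 427.4 pc
5 log₁₀(d/10 pc) = 5 log₁₀(427.4) − 5 = 8.154
M = m − 5 log₁₀(d/10) − A = 23.1 − 8.154 − 2.5 = 12.446

M ≈ 12.45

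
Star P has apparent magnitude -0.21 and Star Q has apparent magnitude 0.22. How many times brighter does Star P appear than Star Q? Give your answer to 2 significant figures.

Δm = -0.21 − (0.22) = -0.43
Flux ratio = 10^(−0.4 Δm) = 10^(−0.4 × -0.43) = 10^0.172 = 1.486

1.5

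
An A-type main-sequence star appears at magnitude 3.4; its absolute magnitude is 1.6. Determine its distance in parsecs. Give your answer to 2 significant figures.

d ≈ 23 pc

Distance modulus: m − M = 3.4 − (1.6) = 1.800
m − M = 5 log₁₀ d − 5
log₁₀ d = (m − M)/5 + 1 = 1.3600
d = 10^1.3600 = 22.91 pc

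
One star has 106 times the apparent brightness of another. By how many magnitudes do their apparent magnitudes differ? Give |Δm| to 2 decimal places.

|Δm| ≈ 5.06

Pogson: Δm = −2.5 log₁₀(ratio) = −2.5 log₁₀(106) = −2.5 × 2.0253 = -5.063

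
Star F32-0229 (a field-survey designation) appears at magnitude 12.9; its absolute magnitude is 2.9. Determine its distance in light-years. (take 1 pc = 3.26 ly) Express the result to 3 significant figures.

μ = m − M = 10.000
m − M = 5 log₁₀ d − 5
log₁₀ d = (m − M)/5 + 1 = 3.0000
d = 10^3.0000 = 1000 pc
= 3260 ly

d ≈ 3260 ly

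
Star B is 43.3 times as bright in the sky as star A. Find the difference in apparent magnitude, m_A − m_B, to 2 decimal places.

Pogson: Δm = −2.5 log₁₀(ratio) = −2.5 log₁₀(43.3) = −2.5 × 1.6365 = -4.091
Star B is brighter so has the smaller magnitude: m_A − m_B is positive.

m_A − m_B ≈ 4.09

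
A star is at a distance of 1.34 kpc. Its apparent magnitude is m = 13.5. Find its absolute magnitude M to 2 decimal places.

M ≈ 2.86

d = 1.34 kpc = 1340 pc
5 log₁₀(d/10 pc) = 5 log₁₀(1340) − 5 = 10.636
M = m − 5 log₁₀(d/10) = 13.5 − 10.636 = 2.864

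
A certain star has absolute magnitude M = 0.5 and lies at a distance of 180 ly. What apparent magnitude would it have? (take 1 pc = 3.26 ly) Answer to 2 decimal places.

d = 180 ly / 3.26 = 55.21 pc
m = M + 5 log₁₀ d − 5 = 0.5 + 5·1.7421 − 5 = 4.210

m ≈ 4.21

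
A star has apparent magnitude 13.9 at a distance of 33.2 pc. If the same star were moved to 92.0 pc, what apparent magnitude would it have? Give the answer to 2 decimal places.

m ≈ 16.11

Flux ∝ 1/d², so Δm = 5 log₁₀(d₂/d₁) = 5 log₁₀(92.0/33.2) = 2.213
m₂ = m₁ + Δm = 13.9 + (2.213) = 16.113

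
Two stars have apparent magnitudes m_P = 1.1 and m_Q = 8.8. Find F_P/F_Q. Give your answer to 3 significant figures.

Magnitude difference = -7.7
Flux ratio = 10^(−0.4 Δm) = 10^(−0.4 × -7.7) = 10^3.080 = 1202

F_P/F_Q ≈ 1200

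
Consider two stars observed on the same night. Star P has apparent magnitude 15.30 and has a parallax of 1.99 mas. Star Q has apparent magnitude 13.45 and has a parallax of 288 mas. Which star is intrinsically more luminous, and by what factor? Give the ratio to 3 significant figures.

Star P: p = 1.99 mas = 1.99×10^-3″ → d = 1/p = 502.5 pc
Star P: M = m − 5 log₁₀ d + 5 = 15.30 − 5·2.7011 + 5 = 6.794
Star Q: p = 288 mas = 0.288″ → d = 1/p = 3.472 pc
Star Q: M = m − 5 log₁₀ d + 5 = 13.45 − 5·0.5406 + 5 = 15.747
ΔM = M_P − M_Q = 6.794 − (15.747) = -8.953; smaller M is more luminous → Star P.
L ratio = 10^(0.4 |ΔM|) = 10^3.581 = 3811

Star P is more luminous, by a factor of 3810.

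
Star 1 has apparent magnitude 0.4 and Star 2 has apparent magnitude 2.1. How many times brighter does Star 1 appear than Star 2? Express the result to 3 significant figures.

4.79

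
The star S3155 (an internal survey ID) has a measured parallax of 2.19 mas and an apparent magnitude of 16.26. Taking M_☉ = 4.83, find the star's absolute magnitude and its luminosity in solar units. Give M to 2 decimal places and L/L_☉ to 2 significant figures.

M ≈ 7.96; L/L_☉ ≈ 0.056

d = 1/p = 1000/2.19 mas = 456.6 pc
M = m − 5 log₁₀ d + 5 = 16.26 − 5·2.6596 + 5 = 7.962
M − M_☉ = 7.962 − 4.83 = 3.132
L/L_☉ = 10^(−0.4 × 3.132) = 0.05586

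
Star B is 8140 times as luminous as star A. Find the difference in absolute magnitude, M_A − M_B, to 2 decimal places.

M_A − M_B ≈ 9.78

Pogson: ΔM = −2.5 log₁₀(ratio) = −2.5 log₁₀(8140) = −2.5 × 3.9106 = -9.777
Star B is brighter so has the smaller magnitude: M_A − M_B is positive.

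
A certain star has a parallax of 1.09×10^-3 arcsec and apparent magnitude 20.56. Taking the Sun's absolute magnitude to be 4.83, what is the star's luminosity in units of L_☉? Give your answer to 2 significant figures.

L/L_☉ ≈ 4.3×10^-3

d = 1/p = 1/1.09×10^-3″ = 917.4 pc
M = m − 5 log₁₀ d + 5 = 20.56 − 5·2.9626 + 5 = 10.747
M − M_☉ = 10.747 − 4.83 = 5.917
L/L_☉ = 10^(−0.4 × 5.917) = 4.297×10^-3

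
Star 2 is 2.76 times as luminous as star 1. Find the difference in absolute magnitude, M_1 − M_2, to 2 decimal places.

Pogson: ΔM = −2.5 log₁₀(ratio) = −2.5 log₁₀(2.76) = −2.5 × 0.4409 = -1.102
Star 2 is brighter so has the smaller magnitude: M_1 − M_2 is positive.

M_1 − M_2 ≈ 1.10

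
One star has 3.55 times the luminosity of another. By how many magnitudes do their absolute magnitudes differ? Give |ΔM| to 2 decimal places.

Pogson: ΔM = −2.5 log₁₀(ratio) = −2.5 log₁₀(3.55) = −2.5 × 0.5502 = -1.376

|ΔM| ≈ 1.38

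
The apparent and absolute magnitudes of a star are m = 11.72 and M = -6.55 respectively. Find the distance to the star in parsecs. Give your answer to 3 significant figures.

d ≈ 45100 pc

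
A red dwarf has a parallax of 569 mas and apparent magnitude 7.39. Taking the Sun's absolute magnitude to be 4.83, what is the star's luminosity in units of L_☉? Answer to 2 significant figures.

d = 1/p = 1000/569 mas = 1.757 pc
M = m − 5 log₁₀ d + 5 = 7.39 − 5·0.2449 + 5 = 11.166
M − M_☉ = 11.166 − 4.83 = 6.336
L/L_☉ = 10^(−0.4 × 6.336) = 2.923×10^-3

L/L_☉ ≈ 2.9×10^-3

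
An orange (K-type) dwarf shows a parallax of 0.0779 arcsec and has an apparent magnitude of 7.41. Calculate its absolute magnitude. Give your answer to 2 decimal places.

M ≈ 6.87

d = 1/p = 1/0.0779″ = 12.84 pc
5 log₁₀(d/10 pc) = 5 log₁₀(12.84) − 5 = 0.542
M = m − 5 log₁₀(d/10) = 7.41 − 0.542 = 6.868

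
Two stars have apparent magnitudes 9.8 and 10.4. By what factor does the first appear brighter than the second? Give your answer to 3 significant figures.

1.74

Magnitude difference = -0.6
Flux ratio = 10^(−0.4 Δm) = 10^(−0.4 × -0.6) = 10^0.240 = 1.738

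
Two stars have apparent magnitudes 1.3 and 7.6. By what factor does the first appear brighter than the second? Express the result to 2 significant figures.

Magnitude difference = -6.3
Flux ratio = 10^(−0.4 Δm) = 10^(−0.4 × -6.3) = 10^2.520 = 331.1

330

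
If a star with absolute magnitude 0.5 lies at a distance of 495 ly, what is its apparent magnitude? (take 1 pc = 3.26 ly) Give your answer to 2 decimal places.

d = 495 ly / 3.26 = 151.8 pc
m = M + 5 log₁₀ d − 5 = 0.5 + 5·2.1814 − 5 = 6.407

m ≈ 6.41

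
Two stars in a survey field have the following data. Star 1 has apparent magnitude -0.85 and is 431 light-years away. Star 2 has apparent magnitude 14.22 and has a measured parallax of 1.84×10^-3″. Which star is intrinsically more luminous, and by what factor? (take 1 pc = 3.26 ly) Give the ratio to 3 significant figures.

Star 1 is more luminous, by a factor of 63100.

Star 1: d = 431 ly / 3.26 = 132.2 pc
Star 1: M = m − 5 log₁₀ d + 5 = -0.85 − 5·2.1213 + 5 = -6.456
Star 2: d = 1/p = 1/1.84×10^-3″ = 543.5 pc
Star 2: M = m − 5 log₁₀ d + 5 = 14.22 − 5·2.7352 + 5 = 5.544
ΔM = M_1 − M_2 = -6.456 − (5.544) = -12.000; smaller M is more luminous → Star 1.
L ratio = 10^(0.4 |ΔM|) = 10^4.800 = 63120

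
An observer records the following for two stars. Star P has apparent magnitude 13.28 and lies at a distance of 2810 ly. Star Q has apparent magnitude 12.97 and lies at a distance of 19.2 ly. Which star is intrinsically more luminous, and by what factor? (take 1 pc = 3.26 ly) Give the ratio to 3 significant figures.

Star P: d = 2810 ly / 3.26 = 862.0 pc
Star P: M = m − 5 log₁₀ d + 5 = 13.28 − 5·2.9355 + 5 = 3.603
Star Q: d = 19.2 ly / 3.26 = 5.890 pc
Star Q: M = m − 5 log₁₀ d + 5 = 12.97 − 5·0.7701 + 5 = 14.120
ΔM = M_P − M_Q = 3.603 − (14.120) = -10.517; smaller M is more luminous → Star P.
L ratio = 10^(0.4 |ΔM|) = 10^4.207 = 16100

Star P is more luminous, by a factor of 16100.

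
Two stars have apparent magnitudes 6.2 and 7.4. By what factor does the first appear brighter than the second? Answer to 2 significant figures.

3.0

Δm = 6.2 − (7.4) = -1.2
Flux ratio = 10^(−0.4 Δm) = 10^(−0.4 × -1.2) = 10^0.480 = 3.020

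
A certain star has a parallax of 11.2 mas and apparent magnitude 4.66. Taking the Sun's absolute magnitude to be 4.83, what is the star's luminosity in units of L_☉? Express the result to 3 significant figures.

L/L_☉ ≈ 93.2

d = 1/p = 1000/11.2 mas = 89.29 pc
M = m − 5 log₁₀ d + 5 = 4.66 − 5·1.9508 + 5 = -0.094
M − M_☉ = -0.094 − 4.83 = -4.924
L/L_☉ = 10^(−0.4 × -4.924) = 93.23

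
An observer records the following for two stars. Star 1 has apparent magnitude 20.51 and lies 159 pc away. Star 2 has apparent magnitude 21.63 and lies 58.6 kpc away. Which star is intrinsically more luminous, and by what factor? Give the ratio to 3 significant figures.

Star 1: M = m − 5 log₁₀ d + 5 = 20.51 − 5·2.2014 + 5 = 14.503
Star 2: d = 58.6 kpc = 58600 pc
Star 2: M = m − 5 log₁₀ d + 5 = 21.63 − 5·4.7679 + 5 = 2.791
ΔM = M_1 − M_2 = 14.503 − (2.791) = 11.713; smaller M is more luminous → Star 2.
L ratio = 10^(0.4 |ΔM|) = 10^4.685 = 48420

Star 2 is more luminous, by a factor of 48400.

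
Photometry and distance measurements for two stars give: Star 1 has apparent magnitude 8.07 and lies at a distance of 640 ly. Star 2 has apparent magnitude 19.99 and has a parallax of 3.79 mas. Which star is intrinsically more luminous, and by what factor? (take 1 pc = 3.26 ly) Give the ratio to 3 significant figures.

Star 1 is more luminous, by a factor of 32400.

Star 1: d = 640 ly / 3.26 = 196.3 pc
Star 1: M = m − 5 log₁₀ d + 5 = 8.07 − 5·2.2930 + 5 = 1.605
Star 2: p = 3.79 mas = 3.79×10^-3″ → d = 1/p = 263.9 pc
Star 2: M = m − 5 log₁₀ d + 5 = 19.99 − 5·2.4214 + 5 = 12.883
ΔM = M_1 − M_2 = 1.605 − (12.883) = -11.278; smaller M is more luminous → Star 1.
L ratio = 10^(0.4 |ΔM|) = 10^4.511 = 32450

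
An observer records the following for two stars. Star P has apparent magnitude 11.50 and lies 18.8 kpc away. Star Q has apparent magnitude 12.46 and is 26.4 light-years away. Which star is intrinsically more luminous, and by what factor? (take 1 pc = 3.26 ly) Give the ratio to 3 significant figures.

Star P is more luminous, by a factor of 1.30×10^7.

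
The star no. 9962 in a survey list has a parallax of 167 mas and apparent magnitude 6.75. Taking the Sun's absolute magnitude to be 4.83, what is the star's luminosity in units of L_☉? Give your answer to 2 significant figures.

L/L_☉ ≈ 0.061

d = 1/p = 1000/167 mas = 5.988 pc
M = m − 5 log₁₀ d + 5 = 6.75 − 5·0.7773 + 5 = 7.864
M − M_☉ = 7.864 − 4.83 = 3.034
L/L_☉ = 10^(−0.4 × 3.034) = 0.06117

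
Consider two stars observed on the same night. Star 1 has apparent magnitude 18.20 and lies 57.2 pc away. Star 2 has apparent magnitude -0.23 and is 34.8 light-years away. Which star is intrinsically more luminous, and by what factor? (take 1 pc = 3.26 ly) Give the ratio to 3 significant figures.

Star 2 is more luminous, by a factor of 820000.

Star 1: M = m − 5 log₁₀ d + 5 = 18.20 − 5·1.7574 + 5 = 14.413
Star 2: d = 34.8 ly / 3.26 = 10.67 pc
Star 2: M = m − 5 log₁₀ d + 5 = -0.23 − 5·1.0284 + 5 = -0.372
ΔM = M_1 − M_2 = 14.413 − (-0.372) = 14.785; smaller M is more luminous → Star 2.
L ratio = 10^(0.4 |ΔM|) = 10^5.914 = 820200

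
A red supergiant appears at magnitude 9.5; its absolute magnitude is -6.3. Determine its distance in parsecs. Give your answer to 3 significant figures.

Distance modulus: m − M = 9.5 − (-6.3) = 15.800
m − M = 5 log₁₀ d − 5
log₁₀ d = (m − M)/5 + 1 = 4.1600
d = 10^4.1600 = 14450 pc

d ≈ 14500 pc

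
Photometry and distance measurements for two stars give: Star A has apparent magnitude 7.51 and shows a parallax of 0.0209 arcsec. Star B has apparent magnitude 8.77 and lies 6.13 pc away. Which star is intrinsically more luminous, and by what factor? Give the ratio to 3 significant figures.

Star A is more luminous, by a factor of 194.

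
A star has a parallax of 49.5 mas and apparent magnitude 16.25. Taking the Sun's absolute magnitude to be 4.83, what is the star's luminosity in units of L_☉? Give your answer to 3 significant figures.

L/L_☉ ≈ 1.10×10^-4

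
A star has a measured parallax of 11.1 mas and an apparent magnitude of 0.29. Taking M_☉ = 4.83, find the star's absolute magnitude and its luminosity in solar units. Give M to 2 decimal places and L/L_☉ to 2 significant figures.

M ≈ -4.48; L/L_☉ ≈ 5300

d = 1/p = 1000/11.1 mas = 90.09 pc
M = m − 5 log₁₀ d + 5 = 0.29 − 5·1.9547 + 5 = -4.483
M − M_☉ = -4.483 − 4.83 = -9.313
L/L_☉ = 10^(−0.4 × -9.313) = 5313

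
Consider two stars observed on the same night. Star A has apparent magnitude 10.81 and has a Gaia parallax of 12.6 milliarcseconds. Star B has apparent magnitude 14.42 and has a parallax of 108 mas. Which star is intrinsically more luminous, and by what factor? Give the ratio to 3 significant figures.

Star A is more luminous, by a factor of 2040.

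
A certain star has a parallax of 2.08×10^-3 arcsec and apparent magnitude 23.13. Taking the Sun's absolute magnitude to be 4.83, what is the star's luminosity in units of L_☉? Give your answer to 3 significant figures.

L/L_☉ ≈ 1.11×10^-4

d = 1/p = 1/2.08×10^-3″ = 480.8 pc
M = m − 5 log₁₀ d + 5 = 23.13 − 5·2.6819 + 5 = 14.720
M − M_☉ = 14.720 − 4.83 = 9.890
L/L_☉ = 10^(−0.4 × 9.890) = 1.106×10^-4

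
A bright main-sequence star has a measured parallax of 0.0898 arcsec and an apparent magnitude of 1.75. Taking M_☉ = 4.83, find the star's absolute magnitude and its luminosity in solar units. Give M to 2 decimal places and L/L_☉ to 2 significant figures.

M ≈ 1.52; L/L_☉ ≈ 21

d = 1/p = 1/0.0898″ = 11.14 pc
M = m − 5 log₁₀ d + 5 = 1.75 − 5·1.0467 + 5 = 1.516
M − M_☉ = 1.516 − 4.83 = -3.314
L/L_☉ = 10^(−0.4 × -3.314) = 21.16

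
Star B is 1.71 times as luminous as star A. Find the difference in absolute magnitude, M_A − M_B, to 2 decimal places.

M_A − M_B ≈ 0.58

Pogson: ΔM = −2.5 log₁₀(ratio) = −2.5 log₁₀(1.71) = −2.5 × 0.2330 = -0.582
Star B is brighter so has the smaller magnitude: M_A − M_B is positive.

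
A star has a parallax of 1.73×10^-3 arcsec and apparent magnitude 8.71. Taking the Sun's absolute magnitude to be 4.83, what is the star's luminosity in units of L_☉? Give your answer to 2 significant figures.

d = 1/p = 1/1.73×10^-3″ = 578.0 pc
M = m − 5 log₁₀ d + 5 = 8.71 − 5·2.7620 + 5 = -0.100
M − M_☉ = -0.100 − 4.83 = -4.930
L/L_☉ = 10^(−0.4 × -4.930) = 93.74

L/L_☉ ≈ 94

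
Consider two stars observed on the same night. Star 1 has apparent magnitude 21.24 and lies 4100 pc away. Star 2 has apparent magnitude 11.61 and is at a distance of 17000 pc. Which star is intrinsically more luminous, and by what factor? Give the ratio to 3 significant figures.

Star 2 is more luminous, by a factor of 122000.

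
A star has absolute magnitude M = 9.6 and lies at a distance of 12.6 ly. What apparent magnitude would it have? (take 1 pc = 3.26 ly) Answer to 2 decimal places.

d = 12.6 ly / 3.26 = 3.865 pc
m = M + 5 log₁₀ d − 5 = 9.6 + 5·0.5872 − 5 = 7.536

m ≈ 7.54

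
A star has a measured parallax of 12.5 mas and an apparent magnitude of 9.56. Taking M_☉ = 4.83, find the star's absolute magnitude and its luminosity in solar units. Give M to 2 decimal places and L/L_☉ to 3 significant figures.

M ≈ 5.04; L/L_☉ ≈ 0.821

d = 1/p = 1000/12.5 mas = 80.00 pc
M = m − 5 log₁₀ d + 5 = 9.56 − 5·1.9031 + 5 = 5.045
M − M_☉ = 5.045 − 4.83 = 0.215
L/L_☉ = 10^(−0.4 × 0.215) = 0.8207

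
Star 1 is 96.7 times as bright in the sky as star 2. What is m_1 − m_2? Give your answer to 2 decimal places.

m_1 − m_2 ≈ -4.96

Pogson: Δm = −2.5 log₁₀(ratio) = −2.5 log₁₀(96.7) = −2.5 × 1.9854 = -4.964
Star 1 is brighter, so it has the smaller magnitude: the difference is negative.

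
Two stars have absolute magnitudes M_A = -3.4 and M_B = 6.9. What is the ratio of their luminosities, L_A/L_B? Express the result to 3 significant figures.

L_A/L_B ≈ 13200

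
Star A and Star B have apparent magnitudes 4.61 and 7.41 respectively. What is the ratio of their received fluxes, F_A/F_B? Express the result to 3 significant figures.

F_A/F_B ≈ 13.2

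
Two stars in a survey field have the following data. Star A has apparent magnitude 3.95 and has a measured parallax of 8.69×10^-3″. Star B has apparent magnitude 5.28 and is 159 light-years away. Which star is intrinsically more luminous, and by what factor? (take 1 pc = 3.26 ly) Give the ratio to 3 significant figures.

Star A is more luminous, by a factor of 18.9.

Star A: d = 1/p = 1/8.69×10^-3″ = 115.1 pc
Star A: M = m − 5 log₁₀ d + 5 = 3.95 − 5·2.0610 + 5 = -1.355
Star B: d = 159 ly / 3.26 = 48.77 pc
Star B: M = m − 5 log₁₀ d + 5 = 5.28 − 5·1.6882 + 5 = 1.839
ΔM = M_A − M_B = -1.355 − (1.839) = -3.194; smaller M is more luminous → Star A.
L ratio = 10^(0.4 |ΔM|) = 10^1.278 = 18.95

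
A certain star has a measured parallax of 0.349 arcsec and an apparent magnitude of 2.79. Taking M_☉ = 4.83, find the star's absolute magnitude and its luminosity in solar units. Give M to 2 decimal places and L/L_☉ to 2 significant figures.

M ≈ 5.50; L/L_☉ ≈ 0.54

d = 1/p = 1/0.349″ = 2.865 pc
M = m − 5 log₁₀ d + 5 = 2.79 − 5·0.4572 + 5 = 5.504
M − M_☉ = 5.504 − 4.83 = 0.674
L/L_☉ = 10^(−0.4 × 0.674) = 0.5375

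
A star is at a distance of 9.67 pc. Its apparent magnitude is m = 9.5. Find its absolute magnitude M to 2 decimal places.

5 log₁₀(d/10 pc) = 5 log₁₀(9.670) − 5 = -0.073
M = m − 5 log₁₀(d/10) = 9.5 + 0.073 = 9.573

M ≈ 9.57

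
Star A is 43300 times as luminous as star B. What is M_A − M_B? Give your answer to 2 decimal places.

Pogson: ΔM = −2.5 log₁₀(ratio) = −2.5 log₁₀(43300) = −2.5 × 4.6365 = -11.591
Star A is brighter, so it has the smaller magnitude: the difference is negative.

M_A − M_B ≈ -11.59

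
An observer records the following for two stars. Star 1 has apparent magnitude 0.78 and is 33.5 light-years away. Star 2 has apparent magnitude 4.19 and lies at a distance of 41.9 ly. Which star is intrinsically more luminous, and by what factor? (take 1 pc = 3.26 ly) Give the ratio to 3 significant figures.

Star 1 is more luminous, by a factor of 14.8.

Star 1: d = 33.5 ly / 3.26 = 10.28 pc
Star 1: M = m − 5 log₁₀ d + 5 = 0.78 − 5·1.0118 + 5 = 0.721
Star 2: d = 41.9 ly / 3.26 = 12.85 pc
Star 2: M = m − 5 log₁₀ d + 5 = 4.19 − 5·1.1090 + 5 = 3.645
ΔM = M_1 − M_2 = 0.721 − (3.645) = -2.924; smaller M is more luminous → Star 1.
L ratio = 10^(0.4 |ΔM|) = 10^1.170 = 14.78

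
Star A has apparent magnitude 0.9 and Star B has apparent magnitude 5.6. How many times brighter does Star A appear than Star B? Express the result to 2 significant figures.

Δm = 0.9 − (5.6) = -4.7
Flux ratio = 10^(−0.4 Δm) = 10^(−0.4 × -4.7) = 10^1.880 = 75.86

76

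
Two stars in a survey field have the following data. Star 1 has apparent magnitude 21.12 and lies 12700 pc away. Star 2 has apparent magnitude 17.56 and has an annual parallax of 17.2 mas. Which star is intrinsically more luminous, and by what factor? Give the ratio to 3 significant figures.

Star 1: M = m − 5 log₁₀ d + 5 = 21.12 − 5·4.1038 + 5 = 5.601
Star 2: p = 17.2 mas = 0.0172″ → d = 1/p = 58.14 pc
Star 2: M = m − 5 log₁₀ d + 5 = 17.56 − 5·1.7645 + 5 = 13.738
ΔM = M_1 − M_2 = 5.601 − (13.738) = -8.137; smaller M is more luminous → Star 1.
L ratio = 10^(0.4 |ΔM|) = 10^3.255 = 1797

Star 1 is more luminous, by a factor of 1800.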